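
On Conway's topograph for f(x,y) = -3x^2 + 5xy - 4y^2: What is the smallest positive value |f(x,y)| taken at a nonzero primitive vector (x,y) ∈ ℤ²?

translate: b→1 (≡-5 mod 6), so (3,-5,4)→(3,1,2)
flip: (3,1,2)→(2,-1,3)
reduced (well bottom): (2,-1,3) with a≤c, −a<b≤a
well minimum |f| = |-2| = 2 (negative-definite)

2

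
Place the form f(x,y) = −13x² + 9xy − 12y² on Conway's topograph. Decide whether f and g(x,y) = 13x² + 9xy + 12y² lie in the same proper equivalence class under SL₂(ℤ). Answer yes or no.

D₁ = -543, D₂ = -543
f is negative-definite; reduce −f:
−f: flip: (13,-9,12)→(12,9,13)
−f: reduced (well bottom): (12,9,13) with a≤c, −a<b≤a
flip sign back: reduced form of f is (-12,-9,-13)
g: flip: (13,9,12)→(12,-9,13)
g: reduced (well bottom): (12,-9,13) with a≤c, −a<b≤a
reduced forms (-12, -9, -13) vs (12, -9, 13) ⇒ inequivalent

no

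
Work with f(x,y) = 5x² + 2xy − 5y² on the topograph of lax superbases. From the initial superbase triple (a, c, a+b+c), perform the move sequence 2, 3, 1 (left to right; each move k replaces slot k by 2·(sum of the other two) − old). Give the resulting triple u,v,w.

start (5,-5,2) = (f(1,0),f(0,1),f(1,1))
replace slot 2: 2·(5+2) − (-5) = 19 → (5,19,2)
replace slot 3: 2·(5+19) − 2 = 46 → (5,19,46)
replace slot 1: 2·(19+46) − 5 = 125 → (125,19,46)

125,19,46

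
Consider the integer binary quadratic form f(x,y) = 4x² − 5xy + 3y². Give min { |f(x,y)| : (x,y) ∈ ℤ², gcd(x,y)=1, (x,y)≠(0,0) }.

translate: b→3 (≡-5 mod 8), so (4,-5,3)→(4,3,2)
flip: (4,3,2)→(2,-3,4)
translate: b→1 (≡-3 mod 4), so (2,-3,4)→(2,1,3)
reduced (well bottom): (2,1,3) with a≤c, −a<b≤a
well minimum = a = 2

2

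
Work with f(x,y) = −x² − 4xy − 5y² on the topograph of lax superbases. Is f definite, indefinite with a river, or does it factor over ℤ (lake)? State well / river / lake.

D = b²−4ac = (-4)² − 4·(-1)·(-5) = -4
D < 0 ⇒ definite ⇒ every region one sign ⇒ single well

well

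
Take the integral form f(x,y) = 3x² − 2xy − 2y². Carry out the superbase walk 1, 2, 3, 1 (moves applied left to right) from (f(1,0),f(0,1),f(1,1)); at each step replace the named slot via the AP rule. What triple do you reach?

start (3,-2,-1) = (f(1,0),f(0,1),f(1,1))
replace slot 1: 2·((-2)+(-1)) − 3 = -9 → (-9,-2,-1)
replace slot 2: 2·((-9)+(-1)) − (-2) = -18 → (-9,-18,-1)
replace slot 3: 2·((-9)+(-18)) − (-1) = -53 → (-9,-18,-53)
replace slot 1: 2·((-18)+(-53)) − (-9) = -133 → (-133,-18,-53)

-133,-18,-53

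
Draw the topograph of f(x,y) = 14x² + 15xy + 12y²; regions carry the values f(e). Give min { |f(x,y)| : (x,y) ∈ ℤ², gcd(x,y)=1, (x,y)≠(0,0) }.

translate: b→-13 (≡15 mod 28), so (14,15,12)→(14,-13,11)
flip: (14,-13,11)→(11,13,14)
translate: b→-9 (≡13 mod 22), so (11,13,14)→(11,-9,12)
reduced (well bottom): (11,-9,12) with a≤c, −a<b≤a
well minimum = a = 11

11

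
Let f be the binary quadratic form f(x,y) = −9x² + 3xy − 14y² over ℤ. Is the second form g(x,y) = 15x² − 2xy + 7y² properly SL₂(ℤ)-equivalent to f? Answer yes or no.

D₁ = -495, D₂ = -416
discriminants differ ⇒ not SL₂(ℤ)-equivalent

no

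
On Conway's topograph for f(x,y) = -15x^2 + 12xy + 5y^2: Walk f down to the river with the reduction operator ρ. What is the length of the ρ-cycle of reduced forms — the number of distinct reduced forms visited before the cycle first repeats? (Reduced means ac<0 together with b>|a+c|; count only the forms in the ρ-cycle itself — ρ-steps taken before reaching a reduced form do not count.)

D = 444, ⌊√D⌋ = 21
river: ρ → (5,18,-6)
river: ρ → (-6,18,5)
river: ρ → (5,12,-15)
river: ρ → (-15,18,2)
river: ρ → (2,18,-15)
river: ρ → (-15,12,5)
ρ-cycle length = 6 (tail of 0 descent steps not counted)

6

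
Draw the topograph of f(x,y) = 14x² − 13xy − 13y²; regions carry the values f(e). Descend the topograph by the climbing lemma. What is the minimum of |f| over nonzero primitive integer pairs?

descent: ρ → (-13,13,14)  [lands on river]
river: ρ → (14,15,-12)
river: ρ → (-12,9,17)
river: ρ → (17,25,-4)
river: ρ → (-4,23,23)
river: ρ → (23,23,-4)
river: ρ → (-4,25,17)
river: ρ → (17,9,-12)
river: ρ → (-12,15,14)
river: ρ → (14,13,-13)
closes: descent 1, river 10
min |a| on river = 4

4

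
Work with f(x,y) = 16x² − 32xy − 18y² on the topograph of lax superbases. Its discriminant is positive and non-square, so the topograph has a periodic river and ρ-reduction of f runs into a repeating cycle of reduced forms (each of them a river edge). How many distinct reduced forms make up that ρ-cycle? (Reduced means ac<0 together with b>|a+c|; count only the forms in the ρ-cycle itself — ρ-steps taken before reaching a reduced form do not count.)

D = 2176, ⌊√D⌋ = 46
descent: ρ → (-18,32,16)  [lands on river]
river: ρ → (16,32,-18)
river: ρ → (-18,40,8)
river: ρ → (8,40,-18)
ρ-cycle length = 4 (tail of 1 descent step not counted)

4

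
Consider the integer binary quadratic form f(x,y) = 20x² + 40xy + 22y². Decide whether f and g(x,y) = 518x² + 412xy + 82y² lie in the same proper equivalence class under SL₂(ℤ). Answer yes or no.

D₁ = -160, D₂ = -160
f: translate: b→0 (≡40 mod 40), so (20,40,22)→(20,0,2)
f: flip: (20,0,2)→(2,0,20)
f: reduced (well bottom): (2,0,20) with a≤c, −a<b≤a
g: flip: (518,412,82)→(82,-412,518)
g: translate: b→80 (≡-412 mod 164), so (82,-412,518)→(82,80,20)
g: flip: (82,80,20)→(20,-80,82)
g: translate: b→0 (≡-80 mod 40), so (20,-80,82)→(20,0,2)
g: flip: (20,0,2)→(2,0,20)
g: reduced (well bottom): (2,0,20) with a≤c, −a<b≤a
reduced forms (2, 0, 20) vs (2, 0, 20) ⇒ equivalent

yes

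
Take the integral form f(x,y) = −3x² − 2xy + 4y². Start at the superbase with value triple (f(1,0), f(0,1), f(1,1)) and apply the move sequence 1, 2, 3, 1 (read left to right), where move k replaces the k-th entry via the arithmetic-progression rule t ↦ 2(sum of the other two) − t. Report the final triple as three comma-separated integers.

start (-3,4,-1) = (f(1,0),f(0,1),f(1,1))
replace slot 1: 2·(4+(-1)) − (-3) = 9 → (9,4,-1)
replace slot 2: 2·(9+(-1)) − 4 = 12 → (9,12,-1)
replace slot 3: 2·(9+12) − (-1) = 43 → (9,12,43)
replace slot 1: 2·(12+43) − 9 = 101 → (101,12,43)

101,12,43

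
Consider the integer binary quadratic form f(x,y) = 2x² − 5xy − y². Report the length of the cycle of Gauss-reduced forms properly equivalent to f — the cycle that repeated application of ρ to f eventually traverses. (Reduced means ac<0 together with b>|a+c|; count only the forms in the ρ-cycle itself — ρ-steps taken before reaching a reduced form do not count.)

D = 33, ⌊√D⌋ = 5
descent: ρ → (-1,5,2)  [lands on river]
river: ρ → (2,3,-3)
river: ρ → (-3,3,2)
river: ρ → (2,5,-1)
ρ-cycle length = 4 (tail of 1 descent step not counted)

4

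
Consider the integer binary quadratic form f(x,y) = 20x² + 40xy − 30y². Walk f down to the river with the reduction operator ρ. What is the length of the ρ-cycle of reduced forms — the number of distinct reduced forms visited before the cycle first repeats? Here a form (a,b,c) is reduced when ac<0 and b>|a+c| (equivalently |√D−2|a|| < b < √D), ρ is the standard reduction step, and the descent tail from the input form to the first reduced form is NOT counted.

D = 4000, ⌊√D⌋ = 63
river: ρ → (-30,20,30)
river: ρ → (30,40,-20)
river: ρ → (-20,40,30)
river: ρ → (30,20,-30)
river: ρ → (-30,40,20)
river: ρ → (20,40,-30)
ρ-cycle length = 6 (tail of 0 descent steps not counted)

6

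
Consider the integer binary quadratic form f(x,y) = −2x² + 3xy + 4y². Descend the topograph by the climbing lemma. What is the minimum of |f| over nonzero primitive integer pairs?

river: ρ → (4,5,-1)
river: ρ → (-1,5,4)
river: ρ → (4,3,-2)
river: ρ → (-2,5,2)
river: ρ → (2,3,-4)
river: ρ → (-4,5,1)
river: ρ → (1,5,-4)
river: ρ → (-4,3,2)
river: ρ → (2,5,-2)
river: ρ → (-2,3,4)
closes: descent 0, river 10
min |a| on river = 1

1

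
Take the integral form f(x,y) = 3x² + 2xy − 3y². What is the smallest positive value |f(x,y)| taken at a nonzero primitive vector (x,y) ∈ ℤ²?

river: ρ → (-3,4,2)
river: ρ → (2,4,-3)
river: ρ → (-3,2,3)
river: ρ → (3,4,-2)
river: ρ → (-2,4,3)
river: ρ → (3,2,-3)
closes: descent 0, river 6
min |a| on river = 2

2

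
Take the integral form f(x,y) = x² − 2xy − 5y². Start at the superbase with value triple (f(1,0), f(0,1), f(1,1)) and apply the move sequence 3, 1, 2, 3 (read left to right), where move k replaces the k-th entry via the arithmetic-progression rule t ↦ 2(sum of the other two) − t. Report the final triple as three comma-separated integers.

start (1,-5,-6) = (f(1,0),f(0,1),f(1,1))
replace slot 3: 2·(1+(-5)) − (-6) = -2 → (1,-5,-2)
replace slot 1: 2·((-5)+(-2)) − 1 = -15 → (-15,-5,-2)
replace slot 2: 2·((-15)+(-2)) − (-5) = -29 → (-15,-29,-2)
replace slot 3: 2·((-15)+(-29)) − (-2) = -86 → (-15,-29,-86)

-15,-29,-86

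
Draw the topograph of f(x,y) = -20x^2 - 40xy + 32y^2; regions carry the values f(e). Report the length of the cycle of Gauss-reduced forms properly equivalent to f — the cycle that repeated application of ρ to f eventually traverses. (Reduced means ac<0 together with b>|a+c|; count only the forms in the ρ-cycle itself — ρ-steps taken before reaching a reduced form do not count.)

D = 4160, ⌊√D⌋ = 64
descent: ρ → (32,40,-20)  [lands on river]
river: ρ → (-20,40,32)
river: ρ → (32,24,-28)
river: ρ → (-28,32,28)
river: ρ → (28,24,-32)
river: ρ → (-32,40,20)
river: ρ → (20,40,-32)
river: ρ → (-32,24,28)
river: ρ → (28,32,-28)
river: ρ → (-28,24,32)
ρ-cycle length = 10 (tail of 1 descent step not counted)

10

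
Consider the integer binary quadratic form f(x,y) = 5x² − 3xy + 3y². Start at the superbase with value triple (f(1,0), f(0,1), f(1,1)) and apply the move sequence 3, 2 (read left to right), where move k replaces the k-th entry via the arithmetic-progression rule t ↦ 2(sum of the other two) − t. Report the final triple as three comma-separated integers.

start (5,3,5) = (f(1,0),f(0,1),f(1,1))
replace slot 3: 2·(5+3) − 5 = 11 → (5,3,11)
replace slot 2: 2·(5+11) − 3 = 29 → (5,29,11)

5,29,11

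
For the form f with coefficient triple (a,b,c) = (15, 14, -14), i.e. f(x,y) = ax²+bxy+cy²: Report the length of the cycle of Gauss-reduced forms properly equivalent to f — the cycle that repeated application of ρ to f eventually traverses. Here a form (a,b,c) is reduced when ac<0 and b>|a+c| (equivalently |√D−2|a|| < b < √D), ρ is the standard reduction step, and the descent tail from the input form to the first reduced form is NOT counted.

D = 1036, ⌊√D⌋ = 32
river: ρ → (-14,14,15)
river: ρ → (15,16,-13)
river: ρ → (-13,10,18)
river: ρ → (18,26,-5)
river: ρ → (-5,24,23)
river: ρ → (23,22,-6)
river: ρ → (-6,26,15)
river: ρ → (15,4,-17)
river: ρ → (-17,30,2)
river: ρ → (2,30,-17)
river: ρ → (-17,4,15)
river: ρ → (15,26,-6)
river: ρ → (-6,22,23)
river: ρ → (23,24,-5)
river: ρ → (-5,26,18)
river: ρ → (18,10,-13)
river: ρ → (-13,16,15)
river: ρ → (15,14,-14)
ρ-cycle length = 18 (tail of 0 descent steps not counted)

18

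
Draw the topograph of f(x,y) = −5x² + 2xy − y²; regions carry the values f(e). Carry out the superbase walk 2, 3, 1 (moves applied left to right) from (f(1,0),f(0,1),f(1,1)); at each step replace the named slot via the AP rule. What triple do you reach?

start (-5,-1,-4) = (f(1,0),f(0,1),f(1,1))
replace slot 2: 2·((-5)+(-4)) − (-1) = -17 → (-5,-17,-4)
replace slot 3: 2·((-5)+(-17)) − (-4) = -40 → (-5,-17,-40)
replace slot 1: 2·((-17)+(-40)) − (-5) = -109 → (-109,-17,-40)

-109,-17,-40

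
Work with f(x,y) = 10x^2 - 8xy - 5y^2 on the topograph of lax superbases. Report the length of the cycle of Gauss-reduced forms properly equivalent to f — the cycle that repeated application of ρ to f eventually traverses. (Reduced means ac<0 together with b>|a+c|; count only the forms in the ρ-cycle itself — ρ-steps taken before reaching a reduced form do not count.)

D = 264, ⌊√D⌋ = 16
descent: ρ → (-5,8,10)  [lands on river]
river: ρ → (10,12,-3)
river: ρ → (-3,12,10)
river: ρ → (10,8,-5)
river: ρ → (-5,12,6)
river: ρ → (6,12,-5)
ρ-cycle length = 6 (tail of 1 descent step not counted)

6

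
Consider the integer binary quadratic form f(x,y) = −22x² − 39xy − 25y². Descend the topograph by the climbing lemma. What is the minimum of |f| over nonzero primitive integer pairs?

translate: b→-5 (≡39 mod 44), so (22,39,25)→(22,-5,8)
flip: (22,-5,8)→(8,5,22)
reduced (well bottom): (8,5,22) with a≤c, −a<b≤a
well minimum |f| = |-8| = 8 (negative-definite)

8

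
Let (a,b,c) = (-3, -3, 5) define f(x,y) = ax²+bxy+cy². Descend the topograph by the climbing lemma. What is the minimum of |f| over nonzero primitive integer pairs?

descent: ρ → (5,3,-3)  [lands on river]
river: ρ → (-3,3,5)
river: ρ → (5,7,-1)
river: ρ → (-1,7,5)
closes: descent 1, river 4
min |a| on river = 1

1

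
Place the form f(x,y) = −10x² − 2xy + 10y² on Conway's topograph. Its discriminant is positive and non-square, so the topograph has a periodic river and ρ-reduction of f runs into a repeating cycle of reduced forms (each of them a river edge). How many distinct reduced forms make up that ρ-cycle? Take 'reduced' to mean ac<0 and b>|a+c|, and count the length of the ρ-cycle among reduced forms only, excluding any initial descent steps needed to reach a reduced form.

D = 404, ⌊√D⌋ = 20
descent: ρ → (10,2,-10)  [lands on river]
river: ρ → (-10,18,2)
river: ρ → (2,18,-10)
river: ρ → (-10,2,10)
river: ρ → (10,18,-2)
river: ρ → (-2,18,10)
ρ-cycle length = 6 (tail of 1 descent step not counted)

6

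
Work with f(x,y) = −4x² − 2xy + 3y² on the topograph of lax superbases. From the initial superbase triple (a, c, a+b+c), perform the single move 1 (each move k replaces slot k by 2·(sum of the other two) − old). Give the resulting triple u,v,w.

start (-4,3,-3) = (f(1,0),f(0,1),f(1,1))
replace slot 1: 2·(3+(-3)) − (-4) = 4 → (4,3,-3)

4,3,-3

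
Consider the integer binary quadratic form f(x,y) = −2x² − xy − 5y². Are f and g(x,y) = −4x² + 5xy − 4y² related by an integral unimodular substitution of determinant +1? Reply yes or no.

D₁ = -39, D₂ = -39
f is negative-definite; reduce −f:
−f: reduced (well bottom): (2,1,5) with a≤c, −a<b≤a
flip sign back: reduced form of f is (-2,-1,-5)
g is negative-definite; reduce −g:
−g: translate: b→3 (≡-5 mod 8), so (4,-5,4)→(4,3,3)
−g: flip: (4,3,3)→(3,-3,4)
−g: translate: b→3 (≡-3 mod 6), so (3,-3,4)→(3,3,4)
−g: reduced (well bottom): (3,3,4) with a≤c, −a<b≤a
flip sign back: reduced form of g is (-3,-3,-4)
reduced forms (-2, -1, -5) vs (-3, -3, -4) ⇒ inequivalent

no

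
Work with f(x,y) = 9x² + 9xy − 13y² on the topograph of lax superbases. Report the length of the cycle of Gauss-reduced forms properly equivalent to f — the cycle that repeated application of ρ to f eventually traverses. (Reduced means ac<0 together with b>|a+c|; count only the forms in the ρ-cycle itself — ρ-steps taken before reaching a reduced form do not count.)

D = 549, ⌊√D⌋ = 23
river: ρ → (-13,17,5)
river: ρ → (5,23,-1)
river: ρ → (-1,23,5)
river: ρ → (5,17,-13)
river: ρ → (-13,9,9)
river: ρ → (9,9,-13)
ρ-cycle length = 6 (tail of 0 descent steps not counted)

6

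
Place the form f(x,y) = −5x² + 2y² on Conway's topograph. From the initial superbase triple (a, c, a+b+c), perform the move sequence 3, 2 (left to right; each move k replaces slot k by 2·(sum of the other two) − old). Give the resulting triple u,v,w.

start (-5,2,-3) = (f(1,0),f(0,1),f(1,1))
replace slot 3: 2·((-5)+2) − (-3) = -3 → (-5,2,-3)
replace slot 2: 2·((-5)+(-3)) − 2 = -18 → (-5,-18,-3)

-5,-18,-3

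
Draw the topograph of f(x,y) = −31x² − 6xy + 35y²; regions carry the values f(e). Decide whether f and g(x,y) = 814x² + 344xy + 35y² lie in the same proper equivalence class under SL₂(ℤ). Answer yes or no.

D₁ = 4376, D₂ = 4376
river cycle of f (length 30): (35, 6, -31), (-31, 56, 10), (10, 64, -7), (-7, 62, 19), (19, 52, -22), (-22, 36, 35), (35, 34, -23), (-23, 58, 11), (11, 52, -38), (-38, 24, 25), … (20 more)
river cycle of g (length 30): (35, 6, -31), (-31, 56, 10), (10, 64, -7), (-7, 62, 19), (19, 52, -22), (-22, 36, 35), (35, 34, -23), (-23, 58, 11), (11, 52, -38), (-38, 24, 25), … (20 more)
cycles coincide ⇒ equivalent

yes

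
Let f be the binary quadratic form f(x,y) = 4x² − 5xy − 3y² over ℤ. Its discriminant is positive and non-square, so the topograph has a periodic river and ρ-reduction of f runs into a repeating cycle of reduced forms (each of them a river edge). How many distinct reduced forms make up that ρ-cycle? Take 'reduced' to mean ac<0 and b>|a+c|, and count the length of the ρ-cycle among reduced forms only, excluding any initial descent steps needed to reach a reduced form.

D = 73, ⌊√D⌋ = 8
descent: ρ → (-3,5,4)  [lands on river]
river: ρ → (4,3,-4)
river: ρ → (-4,5,3)
river: ρ → (3,7,-2)
river: ρ → (-2,5,6)
river: ρ → (6,7,-1)
river: ρ → (-1,7,6)
river: ρ → (6,5,-2)
river: ρ → (-2,7,3)
river: ρ → (3,5,-4)
river: ρ → (-4,3,4)
river: ρ → (4,5,-3)
river: ρ → (-3,7,2)
river: ρ → (2,5,-6)
river: ρ → (-6,7,1)
river: ρ → (1,7,-6)
river: ρ → (-6,5,2)
river: ρ → (2,7,-3)
ρ-cycle length = 18 (tail of 1 descent step not counted)

18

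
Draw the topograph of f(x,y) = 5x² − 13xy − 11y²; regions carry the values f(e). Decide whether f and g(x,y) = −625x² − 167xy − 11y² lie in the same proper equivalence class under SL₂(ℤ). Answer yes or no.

D₁ = 389, D₂ = 389
river cycle of f (length 14): (-11, 13, 5), (5, 17, -5), (-5, 13, 11), (11, 9, -7), (-7, 19, 1), (1, 19, -7), (-7, 9, 11), (11, 13, -5), (-5, 17, 5), (5, 13, -11), … (4 more)
river cycle of g (length 14): (-11, 13, 5), (5, 17, -5), (-5, 13, 11), (11, 9, -7), (-7, 19, 1), (1, 19, -7), (-7, 9, 11), (11, 13, -5), (-5, 17, 5), (5, 13, -11), … (4 more)
cycles coincide ⇒ equivalent

yes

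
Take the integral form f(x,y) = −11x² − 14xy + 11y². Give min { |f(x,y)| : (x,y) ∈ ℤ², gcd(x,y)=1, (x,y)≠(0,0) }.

descent: ρ → (11,14,-11)  [lands on river]
river: ρ → (-11,8,14)
river: ρ → (14,20,-5)
river: ρ → (-5,20,14)
river: ρ → (14,8,-11)
river: ρ → (-11,14,11)
river: ρ → (11,8,-14)
river: ρ → (-14,20,5)
river: ρ → (5,20,-14)
river: ρ → (-14,8,11)
closes: descent 1, river 10
min |a| on river = 5

5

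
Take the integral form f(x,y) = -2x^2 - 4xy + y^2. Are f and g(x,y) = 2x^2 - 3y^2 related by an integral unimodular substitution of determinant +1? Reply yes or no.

D₁ = 24, D₂ = 24
river cycle of f (length 2): (1, 4, -2), (-2, 4, 1)
river cycle of g (length 2): (2, 4, -1), (-1, 4, 2)
cycles differ ⇒ inequivalent

no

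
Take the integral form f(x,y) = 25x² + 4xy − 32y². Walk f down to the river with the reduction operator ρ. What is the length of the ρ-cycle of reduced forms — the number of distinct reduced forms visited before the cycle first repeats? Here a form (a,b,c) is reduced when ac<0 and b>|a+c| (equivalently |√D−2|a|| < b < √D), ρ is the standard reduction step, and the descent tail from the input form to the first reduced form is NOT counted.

D = 3216, ⌊√D⌋ = 56
descent: ρ → (-32,-4,25)
descent: ρ → (25,54,-3)  [lands on river]
river: ρ → (-3,54,25)
river: ρ → (25,46,-11)
river: ρ → (-11,42,33)
river: ρ → (33,24,-20)
river: ρ → (-20,56,1)
river: ρ → (1,56,-20)
river: ρ → (-20,24,33)
river: ρ → (33,42,-11)
river: ρ → (-11,46,25)
ρ-cycle length = 10 (tail of 2 descent steps not counted)

10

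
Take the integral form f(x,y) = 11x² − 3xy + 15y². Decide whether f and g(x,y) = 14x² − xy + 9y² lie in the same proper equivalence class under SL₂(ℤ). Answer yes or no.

D₁ = -651, D₂ = -503
discriminants differ ⇒ not SL₂(ℤ)-equivalent

no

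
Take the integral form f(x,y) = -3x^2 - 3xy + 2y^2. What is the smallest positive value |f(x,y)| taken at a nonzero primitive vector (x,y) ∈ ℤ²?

descent: ρ → (2,3,-3)  [lands on river]
river: ρ → (-3,3,2)
river: ρ → (2,5,-1)
river: ρ → (-1,5,2)
closes: descent 1, river 4
min |a| on river = 1

1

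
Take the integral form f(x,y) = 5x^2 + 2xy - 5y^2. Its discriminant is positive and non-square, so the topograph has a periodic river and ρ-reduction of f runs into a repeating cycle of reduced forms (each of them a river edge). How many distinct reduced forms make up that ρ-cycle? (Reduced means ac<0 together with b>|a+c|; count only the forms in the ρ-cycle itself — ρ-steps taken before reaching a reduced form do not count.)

D = 104, ⌊√D⌋ = 10
river: ρ → (-5,8,2)
river: ρ → (2,8,-5)
river: ρ → (-5,2,5)
river: ρ → (5,8,-2)
river: ρ → (-2,8,5)
river: ρ → (5,2,-5)
ρ-cycle length = 6 (tail of 0 descent steps not counted)

6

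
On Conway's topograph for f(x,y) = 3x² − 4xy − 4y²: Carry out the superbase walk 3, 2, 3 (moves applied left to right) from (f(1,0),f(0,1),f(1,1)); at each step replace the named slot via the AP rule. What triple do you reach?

start (3,-4,-5) = (f(1,0),f(0,1),f(1,1))
replace slot 3: 2·(3+(-4)) − (-5) = 3 → (3,-4,3)
replace slot 2: 2·(3+3) − (-4) = 16 → (3,16,3)
replace slot 3: 2·(3+16) − 3 = 35 → (3,16,35)

3,16,35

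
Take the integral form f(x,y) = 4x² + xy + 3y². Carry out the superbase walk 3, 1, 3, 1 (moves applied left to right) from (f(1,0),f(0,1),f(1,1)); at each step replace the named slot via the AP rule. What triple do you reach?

start (4,3,8) = (f(1,0),f(0,1),f(1,1))
replace slot 3: 2·(4+3) − 8 = 6 → (4,3,6)
replace slot 1: 2·(3+6) − 4 = 14 → (14,3,6)
replace slot 3: 2·(14+3) − 6 = 28 → (14,3,28)
replace slot 1: 2·(3+28) − 14 = 48 → (48,3,28)

48,3,28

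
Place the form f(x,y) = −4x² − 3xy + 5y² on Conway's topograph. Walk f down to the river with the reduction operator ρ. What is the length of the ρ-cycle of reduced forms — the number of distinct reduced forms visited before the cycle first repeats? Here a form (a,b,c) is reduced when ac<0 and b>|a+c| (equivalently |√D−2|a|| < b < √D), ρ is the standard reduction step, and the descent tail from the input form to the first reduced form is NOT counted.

D = 89, ⌊√D⌋ = 9
descent: ρ → (5,3,-4)  [lands on river]
river: ρ → (-4,5,4)
river: ρ → (4,3,-5)
river: ρ → (-5,7,2)
river: ρ → (2,9,-1)
river: ρ → (-1,9,2)
river: ρ → (2,7,-5)
river: ρ → (-5,3,4)
river: ρ → (4,5,-4)
river: ρ → (-4,3,5)
river: ρ → (5,7,-2)
river: ρ → (-2,9,1)
river: ρ → (1,9,-2)
river: ρ → (-2,7,5)
ρ-cycle length = 14 (tail of 1 descent step not counted)

14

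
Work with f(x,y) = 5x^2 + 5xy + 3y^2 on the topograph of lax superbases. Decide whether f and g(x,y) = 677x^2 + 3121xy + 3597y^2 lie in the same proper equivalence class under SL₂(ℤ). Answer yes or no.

D₁ = -35, D₂ = -35
f: flip: (5,5,3)→(3,-5,5)
f: translate: b→1 (≡-5 mod 6), so (3,-5,5)→(3,1,3)
f: reduced (well bottom): (3,1,3) with a≤c, −a<b≤a
g: translate: b→413 (≡3121 mod 1354), so (677,3121,3597)→(677,413,63)
g: flip: (677,413,63)→(63,-413,677)
g: translate: b→-35 (≡-413 mod 126), so (63,-413,677)→(63,-35,5)
g: flip: (63,-35,5)→(5,35,63)
g: translate: b→5 (≡35 mod 10), so (5,35,63)→(5,5,3)
g: flip: (5,5,3)→(3,-5,5)
g: translate: b→1 (≡-5 mod 6), so (3,-5,5)→(3,1,3)
g: reduced (well bottom): (3,1,3) with a≤c, −a<b≤a
reduced forms (3, 1, 3) vs (3, 1, 3) ⇒ equivalent

yes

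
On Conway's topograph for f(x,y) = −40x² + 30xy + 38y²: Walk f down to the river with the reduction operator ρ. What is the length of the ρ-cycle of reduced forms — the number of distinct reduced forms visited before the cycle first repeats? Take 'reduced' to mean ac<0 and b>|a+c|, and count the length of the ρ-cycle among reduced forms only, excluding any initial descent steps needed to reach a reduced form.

D = 6980, ⌊√D⌋ = 83
river: ρ → (38,46,-32)
river: ρ → (-32,82,2)
river: ρ → (2,82,-32)
river: ρ → (-32,46,38)
river: ρ → (38,30,-40)
river: ρ → (-40,50,28)
river: ρ → (28,62,-28)
river: ρ → (-28,50,40)
river: ρ → (40,30,-38)
river: ρ → (-38,46,32)
river: ρ → (32,82,-2)
river: ρ → (-2,82,32)
river: ρ → (32,46,-38)
river: ρ → (-38,30,40)
river: ρ → (40,50,-28)
river: ρ → (-28,62,28)
river: ρ → (28,50,-40)
river: ρ → (-40,30,38)
ρ-cycle length = 18 (tail of 0 descent steps not counted)

18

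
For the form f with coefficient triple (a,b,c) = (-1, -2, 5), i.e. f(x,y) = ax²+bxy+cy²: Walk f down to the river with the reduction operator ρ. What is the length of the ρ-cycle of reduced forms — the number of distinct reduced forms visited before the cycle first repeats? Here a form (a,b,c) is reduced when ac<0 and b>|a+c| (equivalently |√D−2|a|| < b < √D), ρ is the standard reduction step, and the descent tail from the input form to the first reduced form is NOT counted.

D = 24, ⌊√D⌋ = 4
descent: ρ → (5,2,-1)
descent: ρ → (-1,4,2)  [lands on river]
river: ρ → (2,4,-1)
ρ-cycle length = 2 (tail of 2 descent steps not counted)

2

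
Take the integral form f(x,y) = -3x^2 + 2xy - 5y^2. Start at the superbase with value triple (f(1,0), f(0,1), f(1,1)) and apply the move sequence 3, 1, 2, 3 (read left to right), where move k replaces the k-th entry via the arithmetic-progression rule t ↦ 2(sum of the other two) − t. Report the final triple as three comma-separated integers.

start (-3,-5,-6) = (f(1,0),f(0,1),f(1,1))
replace slot 3: 2·((-3)+(-5)) − (-6) = -10 → (-3,-5,-10)
replace slot 1: 2·((-5)+(-10)) − (-3) = -27 → (-27,-5,-10)
replace slot 2: 2·((-27)+(-10)) − (-5) = -69 → (-27,-69,-10)
replace slot 3: 2·((-27)+(-69)) − (-10) = -182 → (-27,-69,-182)

-27,-69,-182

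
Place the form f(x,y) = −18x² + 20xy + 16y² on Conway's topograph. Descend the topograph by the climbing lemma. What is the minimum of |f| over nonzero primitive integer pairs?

river: ρ → (16,12,-22)
river: ρ → (-22,32,6)
river: ρ → (6,28,-32)
river: ρ → (-32,36,2)
river: ρ → (2,36,-32)
river: ρ → (-32,28,6)
river: ρ → (6,32,-22)
river: ρ → (-22,12,16)
river: ρ → (16,20,-18)
river: ρ → (-18,16,18)
river: ρ → (18,20,-16)
river: ρ → (-16,12,22)
river: ρ → (22,32,-6)
river: ρ → (-6,28,32)
river: ρ → (32,36,-2)
river: ρ → (-2,36,32)
river: ρ → (32,28,-6)
river: ρ → (-6,32,22)
river: ρ → (22,12,-16)
river: ρ → (-16,20,18)
river: ρ → (18,16,-18)
river: ρ → (-18,20,16)
closes: descent 0, river 22
min |a| on river = 2

2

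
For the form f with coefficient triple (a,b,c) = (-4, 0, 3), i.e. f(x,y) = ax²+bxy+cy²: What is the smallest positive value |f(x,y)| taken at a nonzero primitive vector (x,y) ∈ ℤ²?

descent: ρ → (3,6,-1)  [lands on river]
river: ρ → (-1,6,3)
closes: descent 1, river 2
min |a| on river = 1

1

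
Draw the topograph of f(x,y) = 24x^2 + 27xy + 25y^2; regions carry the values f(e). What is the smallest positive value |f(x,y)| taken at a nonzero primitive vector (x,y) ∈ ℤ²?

translate: b→-21 (≡27 mod 48), so (24,27,25)→(24,-21,22)
flip: (24,-21,22)→(22,21,24)
reduced (well bottom): (22,21,24) with a≤c, −a<b≤a
well minimum = a = 22

22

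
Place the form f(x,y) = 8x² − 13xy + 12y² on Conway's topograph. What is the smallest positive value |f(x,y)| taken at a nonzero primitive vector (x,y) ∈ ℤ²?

translate: b→3 (≡-13 mod 16), so (8,-13,12)→(8,3,7)
flip: (8,3,7)→(7,-3,8)
reduced (well bottom): (7,-3,8) with a≤c, −a<b≤a
well minimum = a = 7

7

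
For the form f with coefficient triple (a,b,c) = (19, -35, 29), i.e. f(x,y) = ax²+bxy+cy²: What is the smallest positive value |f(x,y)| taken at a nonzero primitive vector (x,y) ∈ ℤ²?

translate: b→3 (≡-35 mod 38), so (19,-35,29)→(19,3,13)
flip: (19,3,13)→(13,-3,19)
reduced (well bottom): (13,-3,19) with a≤c, −a<b≤a
well minimum = a = 13

13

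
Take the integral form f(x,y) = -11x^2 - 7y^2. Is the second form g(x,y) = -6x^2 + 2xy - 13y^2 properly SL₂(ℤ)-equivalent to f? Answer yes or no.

D₁ = -308, D₂ = -308
f is negative-definite; reduce −f:
−f: flip: (11,0,7)→(7,0,11)
−f: reduced (well bottom): (7,0,11) with a≤c, −a<b≤a
flip sign back: reduced form of f is (-7,0,-11)
g is negative-definite; reduce −g:
−g: reduced (well bottom): (6,-2,13) with a≤c, −a<b≤a
flip sign back: reduced form of g is (-6,2,-13)
reduced forms (-7, 0, -11) vs (-6, 2, -13) ⇒ inequivalent

no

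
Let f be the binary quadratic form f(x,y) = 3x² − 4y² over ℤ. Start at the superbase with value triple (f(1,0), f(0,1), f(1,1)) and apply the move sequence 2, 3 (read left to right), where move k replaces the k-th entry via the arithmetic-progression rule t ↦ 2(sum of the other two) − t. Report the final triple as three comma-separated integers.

start (3,-4,-1) = (f(1,0),f(0,1),f(1,1))
replace slot 2: 2·(3+(-1)) − (-4) = 8 → (3,8,-1)
replace slot 3: 2·(3+8) − (-1) = 23 → (3,8,23)

3,8,23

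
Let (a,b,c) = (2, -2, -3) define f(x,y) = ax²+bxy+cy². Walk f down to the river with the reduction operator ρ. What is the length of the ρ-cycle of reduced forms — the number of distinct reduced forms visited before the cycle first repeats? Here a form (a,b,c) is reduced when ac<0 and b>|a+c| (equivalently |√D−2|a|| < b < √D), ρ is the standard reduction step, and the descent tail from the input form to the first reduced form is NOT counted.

D = 28, ⌊√D⌋ = 5
descent: ρ → (-3,2,2)  [lands on river]
river: ρ → (2,2,-3)
river: ρ → (-3,4,1)
river: ρ → (1,4,-3)
ρ-cycle length = 4 (tail of 1 descent step not counted)

4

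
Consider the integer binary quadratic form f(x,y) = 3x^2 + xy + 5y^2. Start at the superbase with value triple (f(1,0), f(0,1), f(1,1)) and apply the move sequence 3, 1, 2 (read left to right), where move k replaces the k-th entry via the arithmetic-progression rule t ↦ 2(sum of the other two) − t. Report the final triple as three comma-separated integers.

start (3,5,9) = (f(1,0),f(0,1),f(1,1))
replace slot 3: 2·(3+5) − 9 = 7 → (3,5,7)
replace slot 1: 2·(5+7) − 3 = 21 → (21,5,7)
replace slot 2: 2·(21+7) − 5 = 51 → (21,51,7)

21,51,7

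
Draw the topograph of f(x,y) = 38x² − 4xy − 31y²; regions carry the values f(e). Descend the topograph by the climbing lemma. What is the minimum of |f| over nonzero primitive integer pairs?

descent: ρ → (-31,66,3)  [lands on river]
river: ρ → (3,66,-31)
river: ρ → (-31,58,11)
river: ρ → (11,52,-46)
river: ρ → (-46,40,17)
river: ρ → (17,62,-13)
river: ρ → (-13,68,2)
river: ρ → (2,68,-13)
river: ρ → (-13,62,17)
river: ρ → (17,40,-46)
river: ρ → (-46,52,11)
river: ρ → (11,58,-31)
closes: descent 1, river 12
min |a| on river = 2

2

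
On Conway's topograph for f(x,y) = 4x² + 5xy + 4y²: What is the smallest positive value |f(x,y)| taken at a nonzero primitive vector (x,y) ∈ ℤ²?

translate: b→-3 (≡5 mod 8), so (4,5,4)→(4,-3,3)
flip: (4,-3,3)→(3,3,4)
reduced (well bottom): (3,3,4) with a≤c, −a<b≤a
well minimum = a = 3

3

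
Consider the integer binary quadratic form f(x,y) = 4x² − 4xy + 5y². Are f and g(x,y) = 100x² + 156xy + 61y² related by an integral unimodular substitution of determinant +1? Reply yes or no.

D₁ = -64, D₂ = -64
f: translate: b→4 (≡-4 mod 8), so (4,-4,5)→(4,4,5)
f: reduced (well bottom): (4,4,5) with a≤c, −a<b≤a
g: translate: b→-44 (≡156 mod 200), so (100,156,61)→(100,-44,5)
g: flip: (100,-44,5)→(5,44,100)
g: translate: b→4 (≡44 mod 10), so (5,44,100)→(5,4,4)
g: flip: (5,4,4)→(4,-4,5)
g: translate: b→4 (≡-4 mod 8), so (4,-4,5)→(4,4,5)
g: reduced (well bottom): (4,4,5) with a≤c, −a<b≤a
reduced forms (4, 4, 5) vs (4, 4, 5) ⇒ equivalent

yes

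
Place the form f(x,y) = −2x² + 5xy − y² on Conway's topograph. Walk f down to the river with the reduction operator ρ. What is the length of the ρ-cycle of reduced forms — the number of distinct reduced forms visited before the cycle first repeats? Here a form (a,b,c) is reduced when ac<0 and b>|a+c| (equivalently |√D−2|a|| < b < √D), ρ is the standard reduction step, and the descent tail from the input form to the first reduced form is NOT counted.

D = 17, ⌊√D⌋ = 4
descent: ρ → (-1,3,2)  [lands on river]
river: ρ → (2,1,-2)
river: ρ → (-2,3,1)
river: ρ → (1,3,-2)
river: ρ → (-2,1,2)
river: ρ → (2,3,-1)
ρ-cycle length = 6 (tail of 1 descent step not counted)

6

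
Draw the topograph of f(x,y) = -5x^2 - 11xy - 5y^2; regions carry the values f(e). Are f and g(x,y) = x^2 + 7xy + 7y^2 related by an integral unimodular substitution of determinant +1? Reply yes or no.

D₁ = 21, D₂ = 21
river cycle of f (length 2): (1, 3, -3), (-3, 3, 1)
river cycle of g (length 2): (1, 3, -3), (-3, 3, 1)
cycles coincide ⇒ equivalent

yes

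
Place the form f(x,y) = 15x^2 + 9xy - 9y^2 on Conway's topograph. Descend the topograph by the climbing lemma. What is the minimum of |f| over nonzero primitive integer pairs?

river: ρ → (-9,9,15)
river: ρ → (15,21,-3)
river: ρ → (-3,21,15)
river: ρ → (15,9,-9)
closes: descent 0, river 4
min |a| on river = 3

3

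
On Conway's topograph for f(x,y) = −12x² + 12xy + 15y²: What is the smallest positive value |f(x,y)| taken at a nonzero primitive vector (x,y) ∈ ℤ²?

river: ρ → (15,18,-9)
river: ρ → (-9,18,15)
river: ρ → (15,12,-12)
river: ρ → (-12,12,15)
closes: descent 0, river 4
min |a| on river = 9

9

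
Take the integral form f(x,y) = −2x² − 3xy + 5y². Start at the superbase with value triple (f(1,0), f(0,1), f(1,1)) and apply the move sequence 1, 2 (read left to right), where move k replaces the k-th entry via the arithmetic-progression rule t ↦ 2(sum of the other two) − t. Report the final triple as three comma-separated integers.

start (-2,5,0) = (f(1,0),f(0,1),f(1,1))
replace slot 1: 2·(5+0) − (-2) = 12 → (12,5,0)
replace slot 2: 2·(12+0) − 5 = 19 → (12,19,0)

12,19,0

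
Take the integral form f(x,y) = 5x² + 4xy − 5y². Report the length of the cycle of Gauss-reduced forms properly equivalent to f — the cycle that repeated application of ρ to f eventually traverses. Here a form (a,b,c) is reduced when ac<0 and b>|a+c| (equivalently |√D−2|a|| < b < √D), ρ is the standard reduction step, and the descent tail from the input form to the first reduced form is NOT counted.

D = 116, ⌊√D⌋ = 10
river: ρ → (-5,6,4)
river: ρ → (4,10,-1)
river: ρ → (-1,10,4)
river: ρ → (4,6,-5)
river: ρ → (-5,4,5)
river: ρ → (5,6,-4)
river: ρ → (-4,10,1)
river: ρ → (1,10,-4)
river: ρ → (-4,6,5)
river: ρ → (5,4,-5)
ρ-cycle length = 10 (tail of 0 descent steps not counted)

10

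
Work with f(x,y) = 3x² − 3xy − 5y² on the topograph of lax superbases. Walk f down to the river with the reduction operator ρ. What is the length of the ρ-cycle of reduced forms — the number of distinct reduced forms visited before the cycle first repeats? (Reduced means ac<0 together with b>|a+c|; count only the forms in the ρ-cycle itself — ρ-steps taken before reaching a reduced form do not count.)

D = 69, ⌊√D⌋ = 8
descent: ρ → (-5,3,3)  [lands on river]
river: ρ → (3,3,-5)
river: ρ → (-5,7,1)
river: ρ → (1,7,-5)
ρ-cycle length = 4 (tail of 1 descent step not counted)

4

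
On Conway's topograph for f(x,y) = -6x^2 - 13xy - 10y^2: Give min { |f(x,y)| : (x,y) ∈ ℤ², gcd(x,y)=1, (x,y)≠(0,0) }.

translate: b→1 (≡13 mod 12), so (6,13,10)→(6,1,3)
flip: (6,1,3)→(3,-1,6)
reduced (well bottom): (3,-1,6) with a≤c, −a<b≤a
well minimum |f| = |-3| = 3 (negative-definite)

3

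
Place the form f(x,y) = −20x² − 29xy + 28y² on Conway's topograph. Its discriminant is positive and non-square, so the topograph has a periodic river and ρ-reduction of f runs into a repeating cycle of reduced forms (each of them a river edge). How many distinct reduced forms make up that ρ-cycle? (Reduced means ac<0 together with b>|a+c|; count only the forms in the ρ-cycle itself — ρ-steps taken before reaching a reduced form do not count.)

D = 3081, ⌊√D⌋ = 55
descent: ρ → (28,29,-20)  [lands on river]
river: ρ → (-20,51,6)
river: ρ → (6,45,-44)
river: ρ → (-44,43,7)
river: ρ → (7,55,-2)
river: ρ → (-2,53,34)
river: ρ → (34,15,-21)
river: ρ → (-21,27,28)
ρ-cycle length = 8 (tail of 1 descent step not counted)

8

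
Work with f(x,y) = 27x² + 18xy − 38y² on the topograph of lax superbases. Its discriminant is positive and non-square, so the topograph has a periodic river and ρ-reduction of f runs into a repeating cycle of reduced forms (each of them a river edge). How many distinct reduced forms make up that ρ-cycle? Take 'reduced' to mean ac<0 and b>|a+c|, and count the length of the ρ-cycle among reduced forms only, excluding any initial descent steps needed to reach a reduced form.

D = 4428, ⌊√D⌋ = 66
river: ρ → (-38,58,7)
river: ρ → (7,54,-54)
river: ρ → (-54,54,7)
river: ρ → (7,58,-38)
river: ρ → (-38,18,27)
river: ρ → (27,36,-29)
river: ρ → (-29,22,34)
river: ρ → (34,46,-17)
river: ρ → (-17,56,19)
river: ρ → (19,58,-14)
river: ρ → (-14,54,27)
river: ρ → (27,54,-14)
river: ρ → (-14,58,19)
river: ρ → (19,56,-17)
river: ρ → (-17,46,34)
river: ρ → (34,22,-29)
river: ρ → (-29,36,27)
river: ρ → (27,18,-38)
ρ-cycle length = 18 (tail of 0 descent steps not counted)

18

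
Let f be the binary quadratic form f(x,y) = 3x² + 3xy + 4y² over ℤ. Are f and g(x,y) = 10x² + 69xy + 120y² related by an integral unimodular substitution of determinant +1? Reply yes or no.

D₁ = -39, D₂ = -39
f: reduced (well bottom): (3,3,4) with a≤c, −a<b≤a
g: translate: b→9 (≡69 mod 20), so (10,69,120)→(10,9,3)
g: flip: (10,9,3)→(3,-9,10)
g: translate: b→3 (≡-9 mod 6), so (3,-9,10)→(3,3,4)
g: reduced (well bottom): (3,3,4) with a≤c, −a<b≤a
reduced forms (3, 3, 4) vs (3, 3, 4) ⇒ equivalent

yes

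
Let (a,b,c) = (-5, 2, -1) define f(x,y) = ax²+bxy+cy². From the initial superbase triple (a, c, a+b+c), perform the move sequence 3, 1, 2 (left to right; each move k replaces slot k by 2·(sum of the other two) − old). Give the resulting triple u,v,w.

start (-5,-1,-4) = (f(1,0),f(0,1),f(1,1))
replace slot 3: 2·((-5)+(-1)) − (-4) = -8 → (-5,-1,-8)
replace slot 1: 2·((-1)+(-8)) − (-5) = -13 → (-13,-1,-8)
replace slot 2: 2·((-13)+(-8)) − (-1) = -41 → (-13,-41,-8)

-13,-41,-8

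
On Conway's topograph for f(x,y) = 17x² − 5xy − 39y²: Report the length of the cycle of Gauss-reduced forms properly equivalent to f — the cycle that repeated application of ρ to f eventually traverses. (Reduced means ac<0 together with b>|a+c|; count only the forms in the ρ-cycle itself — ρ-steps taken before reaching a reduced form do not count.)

D = 2677, ⌊√D⌋ = 51
descent: ρ → (-39,5,17)
descent: ρ → (17,29,-27)  [lands on river]
river: ρ → (-27,25,19)
river: ρ → (19,51,-1)
river: ρ → (-1,51,19)
river: ρ → (19,25,-27)
river: ρ → (-27,29,17)
river: ρ → (17,39,-17)
river: ρ → (-17,29,27)
river: ρ → (27,25,-19)
river: ρ → (-19,51,1)
river: ρ → (1,51,-19)
river: ρ → (-19,25,27)
river: ρ → (27,29,-17)
river: ρ → (-17,39,17)
ρ-cycle length = 14 (tail of 2 descent steps not counted)

14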